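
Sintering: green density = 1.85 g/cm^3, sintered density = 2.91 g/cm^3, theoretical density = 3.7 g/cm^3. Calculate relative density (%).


Relative = 2.91 / 3.7 * 100 = 78.6%

78.6


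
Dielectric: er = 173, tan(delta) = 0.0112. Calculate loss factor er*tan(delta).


Loss = 173 * 0.0112 = 1.938

1.938


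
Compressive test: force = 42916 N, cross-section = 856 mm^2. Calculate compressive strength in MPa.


CS = 42916 / 856 = 50.1 MPa

50.1


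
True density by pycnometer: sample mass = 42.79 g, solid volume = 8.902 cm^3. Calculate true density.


TD = 42.79 / 8.902 = 4.807 g/cm^3

4.807


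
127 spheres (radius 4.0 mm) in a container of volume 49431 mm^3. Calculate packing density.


V_sphere = 4/3*pi*4.0^3 = 268.0826 mm^3
Total V = 127*268.0826 = 34046.4902 mm^3
PD = 34046.4902 / 49431 = 0.689

0.689


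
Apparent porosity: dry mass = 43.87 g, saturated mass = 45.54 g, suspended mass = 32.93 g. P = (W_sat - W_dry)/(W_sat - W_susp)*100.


P = (45.54 - 43.87) / (45.54 - 32.93) * 100 = 1.67 / 12.61 * 100 = 13.2%

13.2


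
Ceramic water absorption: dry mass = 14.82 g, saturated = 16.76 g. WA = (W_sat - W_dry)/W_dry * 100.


WA = (16.76 - 14.82) / 14.82 * 100 = 13.09%

13.09


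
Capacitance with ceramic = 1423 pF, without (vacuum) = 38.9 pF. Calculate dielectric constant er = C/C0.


er = 1423 / 38.9 = 36.58

36.58


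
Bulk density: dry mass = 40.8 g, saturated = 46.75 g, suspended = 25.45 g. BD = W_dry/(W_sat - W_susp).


BD = 40.8 / (46.75 - 25.45) = 40.8 / 21.3 = 1.915 g/cm^3

1.915


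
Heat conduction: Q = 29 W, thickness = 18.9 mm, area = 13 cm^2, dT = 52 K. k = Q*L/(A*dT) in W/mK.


k = 29*18.9/1000/(13/10000*52) = 8.11 W/mK

8.11


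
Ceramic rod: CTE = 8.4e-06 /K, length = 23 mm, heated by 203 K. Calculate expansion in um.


dL = 8.4e-06 * 23 * 203 * 1000 = 39.22 um

39.22


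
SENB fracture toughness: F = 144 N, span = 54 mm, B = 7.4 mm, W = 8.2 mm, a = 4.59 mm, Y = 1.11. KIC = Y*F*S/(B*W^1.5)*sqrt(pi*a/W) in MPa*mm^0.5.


KIC = 1.11*144*54/(7.4*8.2^1.5)*sqrt(pi*4.59/8.2) = 65.87

65.87


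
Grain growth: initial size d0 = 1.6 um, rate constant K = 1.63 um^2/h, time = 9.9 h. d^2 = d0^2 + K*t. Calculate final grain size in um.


d^2 = 1.6^2 + 1.63*9.9 = 18.697
d = sqrt(18.697) = 4.32 um

4.32


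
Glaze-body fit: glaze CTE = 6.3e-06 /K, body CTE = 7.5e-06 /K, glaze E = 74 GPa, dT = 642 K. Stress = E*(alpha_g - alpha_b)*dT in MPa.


Stress = 74*1000*(6.3e-06 - 7.5e-06)*642 = -57.0 MPa

-57.0


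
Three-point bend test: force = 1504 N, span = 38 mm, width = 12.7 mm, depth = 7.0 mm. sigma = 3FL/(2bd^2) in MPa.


sigma = 3*1504*38/(2*12.7*7.0^2) = 137.8 MPa

137.8


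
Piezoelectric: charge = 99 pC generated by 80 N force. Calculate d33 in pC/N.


d33 = 99 / 80 = 1.2 pC/N

1.2


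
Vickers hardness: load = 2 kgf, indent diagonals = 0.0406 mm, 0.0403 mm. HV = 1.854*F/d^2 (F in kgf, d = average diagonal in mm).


d_avg = (0.0406+0.0403)/2 = 0.04045 mm
HV = 1.854*2/0.04045^2 = 2266

2266


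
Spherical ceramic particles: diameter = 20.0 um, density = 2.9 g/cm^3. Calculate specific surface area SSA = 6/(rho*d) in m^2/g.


SSA = 6 / (2.9 * 20.0) = 0.103 m^2/g

0.103


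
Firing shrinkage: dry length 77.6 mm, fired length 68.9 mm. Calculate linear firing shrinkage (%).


FS = (77.6 - 68.9) / 77.6 * 100 = 11.21%

11.21


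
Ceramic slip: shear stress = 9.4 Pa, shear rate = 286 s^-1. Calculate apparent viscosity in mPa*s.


eta = tau/gamma * 1000 = 9.4/286 * 1000 = 32.9 mPa*s

32.9


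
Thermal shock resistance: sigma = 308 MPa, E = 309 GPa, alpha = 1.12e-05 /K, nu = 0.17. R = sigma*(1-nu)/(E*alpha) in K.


R = 308*(1-0.17)/(309*1000*1.12e-05) = 74 K

74


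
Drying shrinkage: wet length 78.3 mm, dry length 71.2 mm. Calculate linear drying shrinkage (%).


DS = (78.3 - 71.2) / 78.3 * 100 = 9.07%

9.07


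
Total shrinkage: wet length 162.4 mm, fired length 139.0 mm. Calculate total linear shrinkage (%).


TS = (162.4 - 139.0) / 162.4 * 100 = 14.41%

14.41


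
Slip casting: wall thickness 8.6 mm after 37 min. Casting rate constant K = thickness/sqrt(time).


K = 8.6 / sqrt(37) = 8.6 / 6.0828 = 1.414 mm/min^0.5

1.414


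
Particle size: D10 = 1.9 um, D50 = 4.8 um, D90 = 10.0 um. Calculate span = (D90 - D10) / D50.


Span = (10.0 - 1.9) / 4.8 = 8.1 / 4.8 = 1.688

1.688


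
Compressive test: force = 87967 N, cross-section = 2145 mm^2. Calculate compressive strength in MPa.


CS = 87967 / 2145 = 41.0 MPa

41.0


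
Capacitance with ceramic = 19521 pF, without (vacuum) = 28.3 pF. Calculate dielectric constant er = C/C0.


er = 19521 / 28.3 = 689.79

689.79


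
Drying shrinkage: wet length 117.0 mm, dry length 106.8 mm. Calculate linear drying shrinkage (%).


DS = (117.0 - 106.8) / 117.0 * 100 = 8.72%

8.72


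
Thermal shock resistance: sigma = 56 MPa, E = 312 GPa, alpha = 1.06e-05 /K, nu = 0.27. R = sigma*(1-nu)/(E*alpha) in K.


R = 56*(1-0.27)/(312*1000*1.06e-05) = 12 K

12


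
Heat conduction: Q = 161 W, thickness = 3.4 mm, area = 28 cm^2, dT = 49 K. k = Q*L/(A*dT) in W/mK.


k = 161*3.4/1000/(28/10000*49) = 3.99 W/mK

3.99


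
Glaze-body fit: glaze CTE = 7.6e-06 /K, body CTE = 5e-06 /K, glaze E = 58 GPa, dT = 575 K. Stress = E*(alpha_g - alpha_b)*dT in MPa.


Stress = 58*1000*(7.6e-06 - 5e-06)*575 = 86.7 MPa

86.7


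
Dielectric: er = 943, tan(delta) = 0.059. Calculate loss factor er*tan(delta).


Loss = 943 * 0.059 = 55.637

55.637


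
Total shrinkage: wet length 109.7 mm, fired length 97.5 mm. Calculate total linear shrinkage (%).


TS = (109.7 - 97.5) / 109.7 * 100 = 11.12%

11.12


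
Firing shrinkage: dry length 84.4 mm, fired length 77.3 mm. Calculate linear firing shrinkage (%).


FS = (84.4 - 77.3) / 84.4 * 100 = 8.41%

8.41


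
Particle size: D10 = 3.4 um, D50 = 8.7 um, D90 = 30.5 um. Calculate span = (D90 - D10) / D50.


Span = (30.5 - 3.4) / 8.7 = 27.1 / 8.7 = 3.115

3.115


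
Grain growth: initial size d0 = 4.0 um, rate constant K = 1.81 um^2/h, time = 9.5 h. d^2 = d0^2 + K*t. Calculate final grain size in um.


d^2 = 4.0^2 + 1.81*9.5 = 33.195
d = sqrt(33.195) = 5.76 um

5.76


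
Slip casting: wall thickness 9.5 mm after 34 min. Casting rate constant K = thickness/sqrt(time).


K = 9.5 / sqrt(34) = 9.5 / 5.831 = 1.629 mm/min^0.5

1.629


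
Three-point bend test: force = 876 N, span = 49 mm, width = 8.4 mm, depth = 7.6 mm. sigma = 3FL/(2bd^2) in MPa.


sigma = 3*876*49/(2*8.4*7.6^2) = 132.7 MPa

132.7


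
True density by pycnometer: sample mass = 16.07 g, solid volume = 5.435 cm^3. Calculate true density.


TD = 16.07 / 5.435 = 2.957 g/cm^3

2.957


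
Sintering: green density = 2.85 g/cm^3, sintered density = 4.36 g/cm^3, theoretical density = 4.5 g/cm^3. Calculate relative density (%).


Relative = 4.36 / 4.5 * 100 = 96.9%

96.9


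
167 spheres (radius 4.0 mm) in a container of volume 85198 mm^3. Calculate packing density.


V_sphere = 4/3*pi*4.0^3 = 268.0826 mm^3
Total V = 167*268.0826 = 44769.7942 mm^3
PD = 44769.7942 / 85198 = 0.525

0.525


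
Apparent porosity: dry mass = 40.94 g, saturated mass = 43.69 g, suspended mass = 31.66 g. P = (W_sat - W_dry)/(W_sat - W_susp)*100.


P = (43.69 - 40.94) / (43.69 - 31.66) * 100 = 2.75 / 12.03 * 100 = 22.9%

22.9


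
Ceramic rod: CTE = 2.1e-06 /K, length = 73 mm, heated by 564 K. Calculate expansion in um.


dL = 2.1e-06 * 73 * 564 * 1000 = 86.461 um

86.461


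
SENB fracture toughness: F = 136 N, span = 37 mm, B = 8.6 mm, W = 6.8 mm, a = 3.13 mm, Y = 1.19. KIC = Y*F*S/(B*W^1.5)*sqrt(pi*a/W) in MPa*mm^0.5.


KIC = 1.19*136*37/(8.6*6.8^1.5)*sqrt(pi*3.13/6.8) = 47.22

47.22


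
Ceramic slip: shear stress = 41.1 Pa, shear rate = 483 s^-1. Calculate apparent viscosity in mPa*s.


eta = tau/gamma * 1000 = 41.1/483 * 1000 = 85.1 mPa*s

85.1


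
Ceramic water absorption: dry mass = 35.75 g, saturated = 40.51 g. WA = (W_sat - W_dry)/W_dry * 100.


WA = (40.51 - 35.75) / 35.75 * 100 = 13.31%

13.31


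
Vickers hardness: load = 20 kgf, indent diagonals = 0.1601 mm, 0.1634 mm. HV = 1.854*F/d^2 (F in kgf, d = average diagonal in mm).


d_avg = (0.1601+0.1634)/2 = 0.16175 mm
HV = 1.854*20/0.16175^2 = 1417

1417


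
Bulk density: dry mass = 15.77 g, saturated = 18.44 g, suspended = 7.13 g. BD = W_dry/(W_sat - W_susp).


BD = 15.77 / (18.44 - 7.13) = 15.77 / 11.31 = 1.394 g/cm^3

1.394


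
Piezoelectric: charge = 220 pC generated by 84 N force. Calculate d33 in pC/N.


d33 = 220 / 84 = 2.6 pC/N

2.6


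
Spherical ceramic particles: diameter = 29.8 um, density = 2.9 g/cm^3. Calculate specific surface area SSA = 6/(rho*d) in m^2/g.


SSA = 6 / (2.9 * 29.8) = 0.069 m^2/g

0.069


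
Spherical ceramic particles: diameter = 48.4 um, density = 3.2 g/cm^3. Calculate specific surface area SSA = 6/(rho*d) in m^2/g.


SSA = 6 / (3.2 * 48.4) = 0.039 m^2/g

0.039


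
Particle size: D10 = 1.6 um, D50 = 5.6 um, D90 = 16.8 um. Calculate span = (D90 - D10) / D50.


Span = (16.8 - 1.6) / 5.6 = 15.2 / 5.6 = 2.714

2.714


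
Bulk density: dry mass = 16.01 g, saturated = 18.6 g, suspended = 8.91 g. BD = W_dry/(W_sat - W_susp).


BD = 16.01 / (18.6 - 8.91) = 16.01 / 9.69 = 1.652 g/cm^3

1.652


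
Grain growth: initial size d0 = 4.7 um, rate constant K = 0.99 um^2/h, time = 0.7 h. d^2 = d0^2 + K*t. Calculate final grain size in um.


d^2 = 4.7^2 + 0.99*0.7 = 22.783
d = sqrt(22.783) = 4.77 um

4.77


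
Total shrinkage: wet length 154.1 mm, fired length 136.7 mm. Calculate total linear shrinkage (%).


TS = (154.1 - 136.7) / 154.1 * 100 = 11.29%

11.29


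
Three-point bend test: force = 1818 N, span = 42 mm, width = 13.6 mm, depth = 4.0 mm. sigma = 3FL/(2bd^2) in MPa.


sigma = 3*1818*42/(2*13.6*4.0^2) = 526.4 MPa

526.4


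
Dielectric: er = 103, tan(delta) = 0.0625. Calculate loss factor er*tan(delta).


Loss = 103 * 0.0625 = 6.438

6.438


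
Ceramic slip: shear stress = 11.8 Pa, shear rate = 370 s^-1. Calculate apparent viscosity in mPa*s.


eta = tau/gamma * 1000 = 11.8/370 * 1000 = 31.9 mPa*s

31.9


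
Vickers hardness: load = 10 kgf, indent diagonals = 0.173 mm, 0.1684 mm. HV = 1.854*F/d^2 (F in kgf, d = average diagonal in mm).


d_avg = (0.173+0.1684)/2 = 0.1707 mm
HV = 1.854*10/0.1707^2 = 636

636


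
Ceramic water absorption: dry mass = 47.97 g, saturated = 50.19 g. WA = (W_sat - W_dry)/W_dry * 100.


WA = (50.19 - 47.97) / 47.97 * 100 = 4.63%

4.63


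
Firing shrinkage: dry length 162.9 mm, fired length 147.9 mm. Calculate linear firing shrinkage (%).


FS = (162.9 - 147.9) / 162.9 * 100 = 9.21%

9.21


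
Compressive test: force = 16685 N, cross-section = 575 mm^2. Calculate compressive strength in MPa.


CS = 16685 / 575 = 29.0 MPa

29.0


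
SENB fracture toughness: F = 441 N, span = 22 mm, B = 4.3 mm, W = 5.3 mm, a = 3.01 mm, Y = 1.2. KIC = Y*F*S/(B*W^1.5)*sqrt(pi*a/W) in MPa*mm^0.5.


KIC = 1.2*441*22/(4.3*5.3^1.5)*sqrt(pi*3.01/5.3) = 296.4

296.4


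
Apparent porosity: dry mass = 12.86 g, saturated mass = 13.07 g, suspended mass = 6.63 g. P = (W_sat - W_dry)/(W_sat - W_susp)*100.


P = (13.07 - 12.86) / (13.07 - 6.63) * 100 = 0.21 / 6.44 * 100 = 3.3%

3.3


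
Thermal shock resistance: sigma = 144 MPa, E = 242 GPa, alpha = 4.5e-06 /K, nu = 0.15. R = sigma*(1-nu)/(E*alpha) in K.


R = 144*(1-0.15)/(242*1000*4.5e-06) = 112 K

112


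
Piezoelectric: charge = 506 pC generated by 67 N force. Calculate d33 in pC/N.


d33 = 506 / 67 = 7.6 pC/N

7.6


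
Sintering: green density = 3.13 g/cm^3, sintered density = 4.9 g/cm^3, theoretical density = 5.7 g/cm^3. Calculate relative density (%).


Relative = 4.9 / 5.7 * 100 = 86.0%

86.0


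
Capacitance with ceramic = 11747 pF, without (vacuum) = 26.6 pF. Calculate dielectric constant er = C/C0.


er = 11747 / 26.6 = 441.62

441.62


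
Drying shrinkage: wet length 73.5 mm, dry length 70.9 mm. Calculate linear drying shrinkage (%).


DS = (73.5 - 70.9) / 73.5 * 100 = 3.54%

3.54


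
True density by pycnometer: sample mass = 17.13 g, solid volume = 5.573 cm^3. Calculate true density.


TD = 17.13 / 5.573 = 3.074 g/cm^3

3.074


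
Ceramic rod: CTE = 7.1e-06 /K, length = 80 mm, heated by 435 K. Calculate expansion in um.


dL = 7.1e-06 * 80 * 435 * 1000 = 247.08 um

247.08


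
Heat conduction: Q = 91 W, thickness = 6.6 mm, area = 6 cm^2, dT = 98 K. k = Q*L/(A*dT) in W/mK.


k = 91*6.6/1000/(6/10000*98) = 10.21 W/mK

10.21


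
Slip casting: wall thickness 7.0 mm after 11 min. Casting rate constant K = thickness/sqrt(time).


K = 7.0 / sqrt(11) = 7.0 / 3.3166 = 2.111 mm/min^0.5

2.111


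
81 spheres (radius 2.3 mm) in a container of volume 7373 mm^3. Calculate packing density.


V_sphere = 4/3*pi*2.3^3 = 50.965 mm^3
Total V = 81*50.965 = 4128.165 mm^3
PD = 4128.165 / 7373 = 0.56

0.56


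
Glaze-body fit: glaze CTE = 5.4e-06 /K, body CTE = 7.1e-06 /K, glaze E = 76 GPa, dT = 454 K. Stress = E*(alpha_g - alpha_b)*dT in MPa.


Stress = 76*1000*(5.4e-06 - 7.1e-06)*454 = -58.7 MPa

-58.7


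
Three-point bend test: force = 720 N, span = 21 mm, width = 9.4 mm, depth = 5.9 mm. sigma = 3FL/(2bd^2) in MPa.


sigma = 3*720*21/(2*9.4*5.9^2) = 69.3 MPa

69.3


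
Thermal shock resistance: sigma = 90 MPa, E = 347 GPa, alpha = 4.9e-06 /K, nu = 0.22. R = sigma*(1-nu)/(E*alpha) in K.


R = 90*(1-0.22)/(347*1000*4.9e-06) = 41 K

41


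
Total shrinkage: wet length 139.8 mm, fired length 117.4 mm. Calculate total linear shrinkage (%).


TS = (139.8 - 117.4) / 139.8 * 100 = 16.02%

16.02


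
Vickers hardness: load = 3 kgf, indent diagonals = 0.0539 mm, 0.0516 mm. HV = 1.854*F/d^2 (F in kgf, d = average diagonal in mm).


d_avg = (0.0539+0.0516)/2 = 0.05275 mm
HV = 1.854*3/0.05275^2 = 1999

1999


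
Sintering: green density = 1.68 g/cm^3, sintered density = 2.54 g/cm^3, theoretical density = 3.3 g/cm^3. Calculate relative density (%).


Relative = 2.54 / 3.3 * 100 = 77.0%

77.0


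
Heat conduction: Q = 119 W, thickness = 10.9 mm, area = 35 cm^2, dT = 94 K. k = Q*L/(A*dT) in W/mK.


k = 119*10.9/1000/(35/10000*94) = 3.94 W/mK

3.94


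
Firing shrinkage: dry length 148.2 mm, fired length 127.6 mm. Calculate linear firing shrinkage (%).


FS = (148.2 - 127.6) / 148.2 * 100 = 13.9%

13.9


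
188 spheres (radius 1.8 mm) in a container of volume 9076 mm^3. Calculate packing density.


V_sphere = 4/3*pi*1.8^3 = 24.429 mm^3
Total V = 188*24.429 = 4592.652 mm^3
PD = 4592.652 / 9076 = 0.506

0.506


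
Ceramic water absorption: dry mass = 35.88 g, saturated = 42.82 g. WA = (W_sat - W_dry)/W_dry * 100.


WA = (42.82 - 35.88) / 35.88 * 100 = 19.34%

19.34


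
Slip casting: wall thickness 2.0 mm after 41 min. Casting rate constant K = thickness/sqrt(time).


K = 2.0 / sqrt(41) = 2.0 / 6.4031 = 0.312 mm/min^0.5

0.312


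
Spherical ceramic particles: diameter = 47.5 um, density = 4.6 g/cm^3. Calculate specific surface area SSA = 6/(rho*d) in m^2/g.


SSA = 6 / (4.6 * 47.5) = 0.027 m^2/g

0.027


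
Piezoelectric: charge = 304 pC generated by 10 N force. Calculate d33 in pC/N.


d33 = 304 / 10 = 30.4 pC/N

30.4


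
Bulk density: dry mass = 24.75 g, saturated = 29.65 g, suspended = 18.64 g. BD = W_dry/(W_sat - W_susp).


BD = 24.75 / (29.65 - 18.64) = 24.75 / 11.01 = 2.248 g/cm^3

2.248


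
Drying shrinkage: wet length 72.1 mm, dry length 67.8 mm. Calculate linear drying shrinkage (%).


DS = (72.1 - 67.8) / 72.1 * 100 = 5.96%

5.96


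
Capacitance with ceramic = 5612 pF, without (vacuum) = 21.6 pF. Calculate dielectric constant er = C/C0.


er = 5612 / 21.6 = 259.81

259.81


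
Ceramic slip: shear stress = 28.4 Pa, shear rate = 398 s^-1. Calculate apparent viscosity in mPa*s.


eta = tau/gamma * 1000 = 28.4/398 * 1000 = 71.4 mPa*s

71.4


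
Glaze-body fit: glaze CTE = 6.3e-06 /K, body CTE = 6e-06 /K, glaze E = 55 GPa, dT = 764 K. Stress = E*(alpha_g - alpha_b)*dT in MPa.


Stress = 55*1000*(6.3e-06 - 6e-06)*764 = 12.6 MPa

12.6


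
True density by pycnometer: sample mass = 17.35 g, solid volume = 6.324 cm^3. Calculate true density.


TD = 17.35 / 6.324 = 2.744 g/cm^3

2.744


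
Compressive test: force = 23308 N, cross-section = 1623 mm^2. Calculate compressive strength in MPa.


CS = 23308 / 1623 = 14.4 MPa

14.4


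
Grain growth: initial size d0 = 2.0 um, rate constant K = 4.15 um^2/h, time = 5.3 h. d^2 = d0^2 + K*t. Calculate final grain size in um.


d^2 = 2.0^2 + 4.15*5.3 = 25.995
d = sqrt(25.995) = 5.1 um

5.1


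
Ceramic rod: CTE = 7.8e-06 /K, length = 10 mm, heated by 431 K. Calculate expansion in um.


dL = 7.8e-06 * 10 * 431 * 1000 = 33.618 um

33.618


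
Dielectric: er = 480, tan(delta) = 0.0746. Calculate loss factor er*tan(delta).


Loss = 480 * 0.0746 = 35.808

35.808


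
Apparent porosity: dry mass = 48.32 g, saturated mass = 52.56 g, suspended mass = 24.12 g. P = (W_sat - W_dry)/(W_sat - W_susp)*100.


P = (52.56 - 48.32) / (52.56 - 24.12) * 100 = 4.24 / 28.44 * 100 = 14.9%

14.9


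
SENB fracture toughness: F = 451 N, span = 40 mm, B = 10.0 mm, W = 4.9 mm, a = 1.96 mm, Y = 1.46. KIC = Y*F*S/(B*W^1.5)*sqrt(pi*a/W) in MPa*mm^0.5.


KIC = 1.46*451*40/(10.0*4.9^1.5)*sqrt(pi*1.96/4.9) = 272.21

272.21


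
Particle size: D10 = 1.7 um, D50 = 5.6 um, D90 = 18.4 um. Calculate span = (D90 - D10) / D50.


Span = (18.4 - 1.7) / 5.6 = 16.7 / 5.6 = 2.982

2.982


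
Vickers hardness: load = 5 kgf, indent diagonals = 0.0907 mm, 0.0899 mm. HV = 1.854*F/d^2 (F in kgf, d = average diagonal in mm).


d_avg = (0.0907+0.0899)/2 = 0.0903 mm
HV = 1.854*5/0.0903^2 = 1137

1137


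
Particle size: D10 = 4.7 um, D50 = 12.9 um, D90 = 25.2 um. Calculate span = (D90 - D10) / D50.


Span = (25.2 - 4.7) / 12.9 = 20.5 / 12.9 = 1.589

1.589


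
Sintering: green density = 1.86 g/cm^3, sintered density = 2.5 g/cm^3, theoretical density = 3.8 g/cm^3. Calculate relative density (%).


Relative = 2.5 / 3.8 * 100 = 65.8%

65.8


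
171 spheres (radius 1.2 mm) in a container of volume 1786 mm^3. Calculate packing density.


V_sphere = 4/3*pi*1.2^3 = 7.2382 mm^3
Total V = 171*7.2382 = 1237.7322 mm^3
PD = 1237.7322 / 1786 = 0.693

0.693


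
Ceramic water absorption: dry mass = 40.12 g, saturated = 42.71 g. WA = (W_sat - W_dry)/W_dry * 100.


WA = (42.71 - 40.12) / 40.12 * 100 = 6.46%

6.46


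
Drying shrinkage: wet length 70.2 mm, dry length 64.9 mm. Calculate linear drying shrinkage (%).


DS = (70.2 - 64.9) / 70.2 * 100 = 7.55%

7.55


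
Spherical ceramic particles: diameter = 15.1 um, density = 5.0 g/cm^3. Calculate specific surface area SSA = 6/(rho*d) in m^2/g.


SSA = 6 / (5.0 * 15.1) = 0.079 m^2/g

0.079


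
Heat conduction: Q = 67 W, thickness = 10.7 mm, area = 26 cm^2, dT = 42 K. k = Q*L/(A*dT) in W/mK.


k = 67*10.7/1000/(26/10000*42) = 6.57 W/mK

6.57


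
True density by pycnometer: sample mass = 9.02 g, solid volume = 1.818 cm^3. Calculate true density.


TD = 9.02 / 1.818 = 4.961 g/cm^3

4.961


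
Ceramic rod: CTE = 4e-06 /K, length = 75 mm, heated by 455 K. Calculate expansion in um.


dL = 4e-06 * 75 * 455 * 1000 = 136.5 um

136.5


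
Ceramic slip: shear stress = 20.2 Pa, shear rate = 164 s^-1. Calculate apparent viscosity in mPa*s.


eta = tau/gamma * 1000 = 20.2/164 * 1000 = 123.2 mPa*s

123.2


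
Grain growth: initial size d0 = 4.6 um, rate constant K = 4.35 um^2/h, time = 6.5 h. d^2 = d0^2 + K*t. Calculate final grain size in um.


d^2 = 4.6^2 + 4.35*6.5 = 49.435
d = sqrt(49.435) = 7.03 um

7.03


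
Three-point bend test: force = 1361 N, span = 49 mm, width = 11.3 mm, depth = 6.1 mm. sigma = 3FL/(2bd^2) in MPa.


sigma = 3*1361*49/(2*11.3*6.1^2) = 237.9 MPa

237.9


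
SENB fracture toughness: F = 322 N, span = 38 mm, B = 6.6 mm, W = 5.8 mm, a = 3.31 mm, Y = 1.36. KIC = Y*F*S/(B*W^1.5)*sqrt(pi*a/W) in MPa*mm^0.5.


KIC = 1.36*322*38/(6.6*5.8^1.5)*sqrt(pi*3.31/5.8) = 241.69

241.69


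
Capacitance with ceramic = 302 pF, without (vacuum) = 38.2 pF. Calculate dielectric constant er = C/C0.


er = 302 / 38.2 = 7.91

7.91


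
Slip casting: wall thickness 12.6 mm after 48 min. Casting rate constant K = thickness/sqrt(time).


K = 12.6 / sqrt(48) = 12.6 / 6.9282 = 1.819 mm/min^0.5

1.819


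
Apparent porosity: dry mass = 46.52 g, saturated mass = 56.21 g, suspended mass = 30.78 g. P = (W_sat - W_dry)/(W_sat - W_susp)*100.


P = (56.21 - 46.52) / (56.21 - 30.78) * 100 = 9.69 / 25.43 * 100 = 38.1%

38.1


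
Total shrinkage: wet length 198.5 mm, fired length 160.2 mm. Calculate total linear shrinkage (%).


TS = (198.5 - 160.2) / 198.5 * 100 = 19.29%

19.29


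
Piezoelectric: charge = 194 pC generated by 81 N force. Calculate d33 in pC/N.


d33 = 194 / 81 = 2.4 pC/N

2.4


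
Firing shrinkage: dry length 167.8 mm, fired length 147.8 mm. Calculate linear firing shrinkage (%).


FS = (167.8 - 147.8) / 167.8 * 100 = 11.92%

11.92


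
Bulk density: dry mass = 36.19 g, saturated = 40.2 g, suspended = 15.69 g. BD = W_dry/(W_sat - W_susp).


BD = 36.19 / (40.2 - 15.69) = 36.19 / 24.51 = 1.477 g/cm^3

1.477


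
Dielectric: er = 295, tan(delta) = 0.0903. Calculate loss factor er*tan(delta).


Loss = 295 * 0.0903 = 26.639

26.639


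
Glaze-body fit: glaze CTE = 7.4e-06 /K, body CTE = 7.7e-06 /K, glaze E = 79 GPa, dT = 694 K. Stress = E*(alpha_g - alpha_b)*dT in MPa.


Stress = 79*1000*(7.4e-06 - 7.7e-06)*694 = -16.4 MPa

-16.4


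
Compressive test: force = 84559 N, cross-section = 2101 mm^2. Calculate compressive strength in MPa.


CS = 84559 / 2101 = 40.2 MPa

40.2


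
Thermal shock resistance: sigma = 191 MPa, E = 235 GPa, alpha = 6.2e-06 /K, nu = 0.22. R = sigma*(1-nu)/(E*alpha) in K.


R = 191*(1-0.22)/(235*1000*6.2e-06) = 102 K

102


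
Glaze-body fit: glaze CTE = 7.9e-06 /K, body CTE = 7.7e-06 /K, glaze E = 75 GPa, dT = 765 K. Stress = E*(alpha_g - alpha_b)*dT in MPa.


Stress = 75*1000*(7.9e-06 - 7.7e-06)*765 = 11.5 MPa

11.5


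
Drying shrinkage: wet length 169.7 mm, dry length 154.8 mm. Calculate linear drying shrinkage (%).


DS = (169.7 - 154.8) / 169.7 * 100 = 8.78%

8.78


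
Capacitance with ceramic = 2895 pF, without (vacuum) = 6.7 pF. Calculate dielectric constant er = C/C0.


er = 2895 / 6.7 = 432.09

432.09


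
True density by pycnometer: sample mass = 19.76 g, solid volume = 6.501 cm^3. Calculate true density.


TD = 19.76 / 6.501 = 3.04 g/cm^3

3.04


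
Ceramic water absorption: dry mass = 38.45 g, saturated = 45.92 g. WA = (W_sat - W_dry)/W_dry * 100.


WA = (45.92 - 38.45) / 38.45 * 100 = 19.43%

19.43


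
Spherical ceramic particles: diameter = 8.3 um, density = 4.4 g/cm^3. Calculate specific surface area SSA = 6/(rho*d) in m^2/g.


SSA = 6 / (4.4 * 8.3) = 0.164 m^2/g

0.164


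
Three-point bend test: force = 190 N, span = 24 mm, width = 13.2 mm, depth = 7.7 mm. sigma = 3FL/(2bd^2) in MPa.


sigma = 3*190*24/(2*13.2*7.7^2) = 8.7 MPa

8.7


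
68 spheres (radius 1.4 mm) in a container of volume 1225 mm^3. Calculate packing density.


V_sphere = 4/3*pi*1.4^3 = 11.494 mm^3
Total V = 68*11.494 = 781.592 mm^3
PD = 781.592 / 1225 = 0.638

0.638


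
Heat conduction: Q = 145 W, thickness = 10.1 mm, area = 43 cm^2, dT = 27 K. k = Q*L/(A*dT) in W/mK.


k = 145*10.1/1000/(43/10000*27) = 12.61 W/mK

12.61


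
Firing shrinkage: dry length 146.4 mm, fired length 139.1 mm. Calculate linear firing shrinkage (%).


FS = (146.4 - 139.1) / 146.4 * 100 = 4.99%

4.99


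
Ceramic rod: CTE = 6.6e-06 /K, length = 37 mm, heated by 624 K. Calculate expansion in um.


dL = 6.6e-06 * 37 * 624 * 1000 = 152.381 um

152.381


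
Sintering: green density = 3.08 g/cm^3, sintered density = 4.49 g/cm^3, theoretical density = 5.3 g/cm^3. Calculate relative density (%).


Relative = 4.49 / 5.3 * 100 = 84.7%

84.7


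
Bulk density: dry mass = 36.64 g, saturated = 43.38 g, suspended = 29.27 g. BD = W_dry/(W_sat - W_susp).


BD = 36.64 / (43.38 - 29.27) = 36.64 / 14.11 = 2.597 g/cm^3

2.597


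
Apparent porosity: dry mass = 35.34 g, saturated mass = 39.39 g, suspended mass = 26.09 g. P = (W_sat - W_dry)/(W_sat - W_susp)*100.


P = (39.39 - 35.34) / (39.39 - 26.09) * 100 = 4.05 / 13.3 * 100 = 30.5%

30.5


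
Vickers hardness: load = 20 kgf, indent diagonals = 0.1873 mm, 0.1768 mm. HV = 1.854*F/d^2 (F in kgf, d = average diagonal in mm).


d_avg = (0.1873+0.1768)/2 = 0.18205 mm
HV = 1.854*20/0.18205^2 = 1119

1119


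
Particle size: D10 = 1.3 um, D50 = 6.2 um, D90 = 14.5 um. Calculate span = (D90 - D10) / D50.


Span = (14.5 - 1.3) / 6.2 = 13.2 / 6.2 = 2.129

2.129


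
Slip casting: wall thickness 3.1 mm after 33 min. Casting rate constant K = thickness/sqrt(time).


K = 3.1 / sqrt(33) = 3.1 / 5.7446 = 0.54 mm/min^0.5

0.54


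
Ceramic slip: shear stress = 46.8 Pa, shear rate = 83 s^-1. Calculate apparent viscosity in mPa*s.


eta = tau/gamma * 1000 = 46.8/83 * 1000 = 563.9 mPa*s

563.9


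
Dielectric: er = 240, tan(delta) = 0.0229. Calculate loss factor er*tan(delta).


Loss = 240 * 0.0229 = 5.496

5.496


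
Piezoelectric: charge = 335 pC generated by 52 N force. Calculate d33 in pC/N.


d33 = 335 / 52 = 6.4 pC/N

6.4


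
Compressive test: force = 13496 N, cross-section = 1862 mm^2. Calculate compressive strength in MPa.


CS = 13496 / 1862 = 7.2 MPa

7.2


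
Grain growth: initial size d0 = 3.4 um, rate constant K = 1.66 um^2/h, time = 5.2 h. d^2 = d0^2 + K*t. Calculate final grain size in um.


d^2 = 3.4^2 + 1.66*5.2 = 20.192
d = sqrt(20.192) = 4.49 um

4.49


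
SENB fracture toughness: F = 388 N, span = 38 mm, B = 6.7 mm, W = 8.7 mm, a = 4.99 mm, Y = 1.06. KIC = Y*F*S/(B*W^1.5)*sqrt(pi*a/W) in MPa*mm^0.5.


KIC = 1.06*388*38/(6.7*8.7^1.5)*sqrt(pi*4.99/8.7) = 122.02

122.02


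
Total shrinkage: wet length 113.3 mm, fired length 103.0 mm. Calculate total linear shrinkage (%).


TS = (113.3 - 103.0) / 113.3 * 100 = 9.09%

9.09


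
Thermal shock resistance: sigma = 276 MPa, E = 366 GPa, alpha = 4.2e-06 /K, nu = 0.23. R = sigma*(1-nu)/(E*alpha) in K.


R = 276*(1-0.23)/(366*1000*4.2e-06) = 138 K

138


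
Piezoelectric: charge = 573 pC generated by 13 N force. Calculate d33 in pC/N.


d33 = 573 / 13 = 44.1 pC/N

44.1


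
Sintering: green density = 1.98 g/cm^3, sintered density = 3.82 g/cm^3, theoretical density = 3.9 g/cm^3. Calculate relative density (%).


Relative = 3.82 / 3.9 * 100 = 97.9%

97.9


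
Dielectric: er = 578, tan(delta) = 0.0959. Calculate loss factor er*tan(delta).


Loss = 578 * 0.0959 = 55.43

55.43


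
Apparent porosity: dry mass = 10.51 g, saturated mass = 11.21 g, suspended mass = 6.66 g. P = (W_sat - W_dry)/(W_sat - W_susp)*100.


P = (11.21 - 10.51) / (11.21 - 6.66) * 100 = 0.7 / 4.55 * 100 = 15.4%

15.4


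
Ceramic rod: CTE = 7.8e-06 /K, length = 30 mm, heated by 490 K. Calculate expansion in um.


dL = 7.8e-06 * 30 * 490 * 1000 = 114.66 um

114.66


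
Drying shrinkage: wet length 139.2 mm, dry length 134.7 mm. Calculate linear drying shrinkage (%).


DS = (139.2 - 134.7) / 139.2 * 100 = 3.23%

3.23


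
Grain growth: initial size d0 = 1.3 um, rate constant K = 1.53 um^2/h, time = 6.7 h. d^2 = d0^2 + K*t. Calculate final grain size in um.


d^2 = 1.3^2 + 1.53*6.7 = 11.941
d = sqrt(11.941) = 3.46 um

3.46


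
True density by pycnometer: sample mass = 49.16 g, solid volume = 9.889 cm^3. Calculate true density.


TD = 49.16 / 9.889 = 4.971 g/cm^3

4.971


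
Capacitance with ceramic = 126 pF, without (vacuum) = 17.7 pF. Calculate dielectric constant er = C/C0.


er = 126 / 17.7 = 7.12

7.12


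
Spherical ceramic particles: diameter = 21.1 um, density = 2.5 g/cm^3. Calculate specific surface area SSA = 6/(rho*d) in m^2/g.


SSA = 6 / (2.5 * 21.1) = 0.114 m^2/g

0.114


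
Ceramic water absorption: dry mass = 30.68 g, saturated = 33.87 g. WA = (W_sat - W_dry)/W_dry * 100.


WA = (33.87 - 30.68) / 30.68 * 100 = 10.4%

10.4


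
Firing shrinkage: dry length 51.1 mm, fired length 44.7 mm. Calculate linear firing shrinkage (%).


FS = (51.1 - 44.7) / 51.1 * 100 = 12.52%

12.52


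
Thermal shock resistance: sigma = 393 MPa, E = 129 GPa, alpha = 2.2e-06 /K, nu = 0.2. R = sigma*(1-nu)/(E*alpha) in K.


R = 393*(1-0.2)/(129*1000*2.2e-06) = 1108 K

1108


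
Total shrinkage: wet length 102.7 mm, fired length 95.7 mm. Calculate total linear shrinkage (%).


TS = (102.7 - 95.7) / 102.7 * 100 = 6.82%

6.82


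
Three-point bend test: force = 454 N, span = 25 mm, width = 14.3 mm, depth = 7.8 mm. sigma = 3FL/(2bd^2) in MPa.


sigma = 3*454*25/(2*14.3*7.8^2) = 19.6 MPa

19.6


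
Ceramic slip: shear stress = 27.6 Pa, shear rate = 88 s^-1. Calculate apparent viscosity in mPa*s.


eta = tau/gamma * 1000 = 27.6/88 * 1000 = 313.6 mPa*s

313.6


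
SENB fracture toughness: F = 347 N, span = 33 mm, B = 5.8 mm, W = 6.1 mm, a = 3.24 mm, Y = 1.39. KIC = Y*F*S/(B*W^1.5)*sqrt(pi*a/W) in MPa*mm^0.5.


KIC = 1.39*347*33/(5.8*6.1^1.5)*sqrt(pi*3.24/6.1) = 235.3

235.3


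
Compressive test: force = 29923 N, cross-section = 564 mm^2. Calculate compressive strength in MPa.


CS = 29923 / 564 = 53.1 MPa

53.1


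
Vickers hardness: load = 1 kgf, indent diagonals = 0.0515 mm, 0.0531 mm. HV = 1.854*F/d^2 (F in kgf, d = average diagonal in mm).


d_avg = (0.0515+0.0531)/2 = 0.0523 mm
HV = 1.854*1/0.0523^2 = 678

678


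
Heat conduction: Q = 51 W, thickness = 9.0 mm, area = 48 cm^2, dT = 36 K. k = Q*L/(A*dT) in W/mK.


k = 51*9.0/1000/(48/10000*36) = 2.66 W/mK

2.66


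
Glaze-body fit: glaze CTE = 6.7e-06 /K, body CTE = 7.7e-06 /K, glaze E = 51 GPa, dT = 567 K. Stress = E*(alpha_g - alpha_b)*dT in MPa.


Stress = 51*1000*(6.7e-06 - 7.7e-06)*567 = -28.9 MPa

-28.9


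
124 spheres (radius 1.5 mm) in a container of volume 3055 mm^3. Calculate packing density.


V_sphere = 4/3*pi*1.5^3 = 14.1372 mm^3
Total V = 124*14.1372 = 1753.0128 mm^3
PD = 1753.0128 / 3055 = 0.574

0.574


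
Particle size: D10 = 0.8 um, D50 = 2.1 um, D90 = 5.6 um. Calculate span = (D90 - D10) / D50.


Span = (5.6 - 0.8) / 2.1 = 4.8 / 2.1 = 2.286

2.286


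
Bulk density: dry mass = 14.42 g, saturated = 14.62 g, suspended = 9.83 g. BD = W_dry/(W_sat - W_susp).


BD = 14.42 / (14.62 - 9.83) = 14.42 / 4.79 = 3.01 g/cm^3

3.01


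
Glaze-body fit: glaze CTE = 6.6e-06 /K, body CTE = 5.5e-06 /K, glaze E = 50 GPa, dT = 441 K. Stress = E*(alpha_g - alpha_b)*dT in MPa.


Stress = 50*1000*(6.6e-06 - 5.5e-06)*441 = 24.3 MPa

24.3


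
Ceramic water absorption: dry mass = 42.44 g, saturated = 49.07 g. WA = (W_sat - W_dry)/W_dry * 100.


WA = (49.07 - 42.44) / 42.44 * 100 = 15.62%

15.62


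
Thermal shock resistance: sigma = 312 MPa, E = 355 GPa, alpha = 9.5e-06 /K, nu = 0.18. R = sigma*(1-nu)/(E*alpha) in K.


R = 312*(1-0.18)/(355*1000*9.5e-06) = 76 K

76


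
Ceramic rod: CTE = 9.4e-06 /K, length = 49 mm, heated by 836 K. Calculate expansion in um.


dL = 9.4e-06 * 49 * 836 * 1000 = 385.062 um

385.062


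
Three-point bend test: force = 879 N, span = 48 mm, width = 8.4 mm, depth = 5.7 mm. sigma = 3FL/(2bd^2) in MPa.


sigma = 3*879*48/(2*8.4*5.7^2) = 231.9 MPa

231.9


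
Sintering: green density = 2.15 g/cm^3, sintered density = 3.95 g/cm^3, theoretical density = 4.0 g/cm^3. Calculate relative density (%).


Relative = 3.95 / 4.0 * 100 = 98.8%

98.8


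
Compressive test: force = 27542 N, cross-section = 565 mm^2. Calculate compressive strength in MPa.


CS = 27542 / 565 = 48.7 MPa

48.7


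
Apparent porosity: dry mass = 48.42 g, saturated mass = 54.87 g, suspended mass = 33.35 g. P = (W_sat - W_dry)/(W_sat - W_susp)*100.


P = (54.87 - 48.42) / (54.87 - 33.35) * 100 = 6.45 / 21.52 * 100 = 30.0%

30.0


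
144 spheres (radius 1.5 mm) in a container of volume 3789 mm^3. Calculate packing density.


V_sphere = 4/3*pi*1.5^3 = 14.1372 mm^3
Total V = 144*14.1372 = 2035.7568 mm^3
PD = 2035.7568 / 3789 = 0.537

0.537


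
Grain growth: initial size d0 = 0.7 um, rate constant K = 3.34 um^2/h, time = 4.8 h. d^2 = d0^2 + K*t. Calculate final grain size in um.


d^2 = 0.7^2 + 3.34*4.8 = 16.522
d = sqrt(16.522) = 4.06 um

4.06


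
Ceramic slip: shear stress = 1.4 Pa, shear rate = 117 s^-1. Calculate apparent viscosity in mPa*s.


eta = tau/gamma * 1000 = 1.4/117 * 1000 = 12.0 mPa*s

12.0


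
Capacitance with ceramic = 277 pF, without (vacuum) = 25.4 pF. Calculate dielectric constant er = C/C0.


er = 277 / 25.4 = 10.91

10.91


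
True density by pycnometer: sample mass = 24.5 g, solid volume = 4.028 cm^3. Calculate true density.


TD = 24.5 / 4.028 = 6.082 g/cm^3

6.082


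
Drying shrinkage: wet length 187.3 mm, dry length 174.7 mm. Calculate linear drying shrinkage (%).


DS = (187.3 - 174.7) / 187.3 * 100 = 6.73%

6.73


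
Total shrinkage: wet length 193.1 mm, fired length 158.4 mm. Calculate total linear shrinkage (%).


TS = (193.1 - 158.4) / 193.1 * 100 = 17.97%

17.97


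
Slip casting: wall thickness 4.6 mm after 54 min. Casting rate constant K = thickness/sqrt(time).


K = 4.6 / sqrt(54) = 4.6 / 7.3485 = 0.626 mm/min^0.5

0.626


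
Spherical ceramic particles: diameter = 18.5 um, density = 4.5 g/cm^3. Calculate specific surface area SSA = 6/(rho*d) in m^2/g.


SSA = 6 / (4.5 * 18.5) = 0.072 m^2/g

0.072


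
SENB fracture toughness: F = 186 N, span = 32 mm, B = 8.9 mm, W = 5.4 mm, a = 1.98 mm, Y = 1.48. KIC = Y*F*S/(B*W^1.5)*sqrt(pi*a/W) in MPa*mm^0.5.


KIC = 1.48*186*32/(8.9*5.4^1.5)*sqrt(pi*1.98/5.4) = 84.66

84.66


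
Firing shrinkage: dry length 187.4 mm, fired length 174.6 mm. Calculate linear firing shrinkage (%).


FS = (187.4 - 174.6) / 187.4 * 100 = 6.83%

6.83


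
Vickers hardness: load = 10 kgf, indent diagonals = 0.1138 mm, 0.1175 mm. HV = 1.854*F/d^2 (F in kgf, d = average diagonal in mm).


d_avg = (0.1138+0.1175)/2 = 0.11565 mm
HV = 1.854*10/0.11565^2 = 1386

1386


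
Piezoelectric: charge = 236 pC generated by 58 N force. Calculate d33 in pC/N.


d33 = 236 / 58 = 4.1 pC/N

4.1


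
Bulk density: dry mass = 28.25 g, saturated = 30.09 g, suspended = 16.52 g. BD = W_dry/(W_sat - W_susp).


BD = 28.25 / (30.09 - 16.52) = 28.25 / 13.57 = 2.082 g/cm^3

2.082


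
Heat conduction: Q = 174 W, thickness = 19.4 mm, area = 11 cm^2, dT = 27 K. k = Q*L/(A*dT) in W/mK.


k = 174*19.4/1000/(11/10000*27) = 113.66 W/mK

113.66


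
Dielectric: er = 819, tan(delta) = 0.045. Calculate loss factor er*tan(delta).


Loss = 819 * 0.045 = 36.855

36.855


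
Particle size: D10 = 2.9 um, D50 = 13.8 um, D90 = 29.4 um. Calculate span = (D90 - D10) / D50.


Span = (29.4 - 2.9) / 13.8 = 26.5 / 13.8 = 1.92

1.92


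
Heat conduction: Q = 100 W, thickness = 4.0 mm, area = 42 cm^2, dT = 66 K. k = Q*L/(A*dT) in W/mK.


k = 100*4.0/1000/(42/10000*66) = 1.44 W/mK

1.44


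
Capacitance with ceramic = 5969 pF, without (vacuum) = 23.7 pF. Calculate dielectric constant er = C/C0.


er = 5969 / 23.7 = 251.86

251.86


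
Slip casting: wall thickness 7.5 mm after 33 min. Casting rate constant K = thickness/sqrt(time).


K = 7.5 / sqrt(33) = 7.5 / 5.7446 = 1.306 mm/min^0.5

1.306


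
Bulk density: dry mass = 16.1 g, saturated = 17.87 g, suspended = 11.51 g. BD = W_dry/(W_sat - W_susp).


BD = 16.1 / (17.87 - 11.51) = 16.1 / 6.36 = 2.531 g/cm^3

2.531


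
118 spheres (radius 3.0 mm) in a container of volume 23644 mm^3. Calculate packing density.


V_sphere = 4/3*pi*3.0^3 = 113.0973 mm^3
Total V = 118*113.0973 = 13345.4814 mm^3
PD = 13345.4814 / 23644 = 0.564

0.564


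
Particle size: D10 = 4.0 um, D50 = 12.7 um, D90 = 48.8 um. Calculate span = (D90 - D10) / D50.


Span = (48.8 - 4.0) / 12.7 = 44.8 / 12.7 = 3.528

3.528


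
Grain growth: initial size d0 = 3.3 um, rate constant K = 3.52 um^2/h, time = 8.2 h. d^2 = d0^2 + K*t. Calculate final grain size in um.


d^2 = 3.3^2 + 3.52*8.2 = 39.754
d = sqrt(39.754) = 6.31 um

6.31


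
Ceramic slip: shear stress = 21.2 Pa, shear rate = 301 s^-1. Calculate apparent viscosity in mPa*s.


eta = tau/gamma * 1000 = 21.2/301 * 1000 = 70.4 mPa*s

70.4


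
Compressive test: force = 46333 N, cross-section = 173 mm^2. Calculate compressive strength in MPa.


CS = 46333 / 173 = 267.8 MPa

267.8


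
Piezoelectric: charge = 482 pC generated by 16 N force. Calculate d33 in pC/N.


d33 = 482 / 16 = 30.1 pC/N

30.1


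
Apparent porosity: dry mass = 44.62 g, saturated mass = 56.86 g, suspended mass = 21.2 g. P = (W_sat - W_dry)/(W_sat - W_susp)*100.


P = (56.86 - 44.62) / (56.86 - 21.2) * 100 = 12.24 / 35.66 * 100 = 34.3%

34.3


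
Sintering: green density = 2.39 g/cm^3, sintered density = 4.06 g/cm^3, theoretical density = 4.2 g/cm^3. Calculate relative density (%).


Relative = 4.06 / 4.2 * 100 = 96.7%

96.7


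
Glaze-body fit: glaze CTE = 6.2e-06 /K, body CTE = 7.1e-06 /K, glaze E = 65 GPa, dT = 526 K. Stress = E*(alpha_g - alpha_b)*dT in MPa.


Stress = 65*1000*(6.2e-06 - 7.1e-06)*526 = -30.8 MPa

-30.8


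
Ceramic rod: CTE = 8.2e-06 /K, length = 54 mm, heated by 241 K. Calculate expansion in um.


dL = 8.2e-06 * 54 * 241 * 1000 = 106.715 um

106.715


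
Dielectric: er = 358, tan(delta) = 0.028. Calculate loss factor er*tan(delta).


Loss = 358 * 0.028 = 10.024

10.024


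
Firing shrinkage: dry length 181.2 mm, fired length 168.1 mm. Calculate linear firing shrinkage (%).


FS = (181.2 - 168.1) / 181.2 * 100 = 7.23%

7.23


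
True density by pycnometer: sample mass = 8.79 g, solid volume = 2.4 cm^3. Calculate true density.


TD = 8.79 / 2.4 = 3.663 g/cm^3

3.663


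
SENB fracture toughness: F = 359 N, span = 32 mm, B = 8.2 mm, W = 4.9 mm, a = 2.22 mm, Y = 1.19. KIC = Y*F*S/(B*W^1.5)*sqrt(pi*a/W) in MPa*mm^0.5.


KIC = 1.19*359*32/(8.2*4.9^1.5)*sqrt(pi*2.22/4.9) = 183.37

183.37


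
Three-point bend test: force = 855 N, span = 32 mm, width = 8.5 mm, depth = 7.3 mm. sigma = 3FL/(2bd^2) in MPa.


sigma = 3*855*32/(2*8.5*7.3^2) = 90.6 MPa

90.6


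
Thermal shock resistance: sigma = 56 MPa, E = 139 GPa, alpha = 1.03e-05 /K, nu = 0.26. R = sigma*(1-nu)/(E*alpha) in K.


R = 56*(1-0.26)/(139*1000*1.03e-05) = 29 K

29


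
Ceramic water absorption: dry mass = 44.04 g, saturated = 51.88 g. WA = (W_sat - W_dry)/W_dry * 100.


WA = (51.88 - 44.04) / 44.04 * 100 = 17.8%

17.8


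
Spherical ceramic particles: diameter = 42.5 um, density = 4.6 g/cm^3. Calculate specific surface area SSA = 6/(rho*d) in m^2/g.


SSA = 6 / (4.6 * 42.5) = 0.031 m^2/g

0.031


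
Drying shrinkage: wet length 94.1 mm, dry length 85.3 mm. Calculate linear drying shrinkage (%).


DS = (94.1 - 85.3) / 94.1 * 100 = 9.35%

9.35


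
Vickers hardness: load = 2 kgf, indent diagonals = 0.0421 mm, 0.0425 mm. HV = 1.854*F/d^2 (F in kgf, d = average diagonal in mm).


d_avg = (0.0421+0.0425)/2 = 0.0423 mm
HV = 1.854*2/0.0423^2 = 2072

2072


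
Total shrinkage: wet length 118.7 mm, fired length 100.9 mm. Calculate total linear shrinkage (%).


TS = (118.7 - 100.9) / 118.7 * 100 = 15.0%

15.0
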